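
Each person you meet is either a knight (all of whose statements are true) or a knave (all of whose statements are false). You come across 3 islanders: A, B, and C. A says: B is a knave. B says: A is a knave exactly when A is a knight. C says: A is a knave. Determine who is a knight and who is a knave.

Suppose A is a knave. Then A's statement "B is a knave" would have to be false. Checking the 4 ways to assign the others, none is consistent with every speaker.
(For instance, with B=knave, C=knave, A's claim "B is a knave" comes out true where it would need to be false.)
So A must be a knight, making "B is a knave" true. Taking A=knight, B=knave, C=knave, each remaining statement checks out:
  B (knave): "A is a knave exactly when A is a knight" — false. ✓
  C (knave): "A is a knave" — false. ✓
This is the unique consistent assignment.

A is a knight, B is a knave, and C is a knave.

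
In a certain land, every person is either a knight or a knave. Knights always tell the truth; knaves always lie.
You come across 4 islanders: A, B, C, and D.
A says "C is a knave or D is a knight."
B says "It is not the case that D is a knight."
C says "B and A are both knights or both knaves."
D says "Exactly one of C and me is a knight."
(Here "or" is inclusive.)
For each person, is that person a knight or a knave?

Suppose A is a knave. Then A's statement "C is a knave or D is a knight" would have to be false. Checking the 8 ways to assign the others, none is consistent with every speaker.
(For instance, with B=knave, C=knave, D=knight, A's claim "C is a knave or D is a knight" comes out true where it would need to be false.)
So A must be a knight, making "C is a knave or D is a knight" true. Taking A=knight, B=knave, C=knave, D=knight, each remaining statement checks out:
  B (knave): "it is not the case that D is a knight" — false. ✓
  C (knave): "B and A are both knights or both knaves" — false. ✓
  D (knight): "exactly one of C and me is a knight" — true. ✓
This is the unique consistent assignment.

A is a knight, B is a knave, C is a knave, and D is a knight.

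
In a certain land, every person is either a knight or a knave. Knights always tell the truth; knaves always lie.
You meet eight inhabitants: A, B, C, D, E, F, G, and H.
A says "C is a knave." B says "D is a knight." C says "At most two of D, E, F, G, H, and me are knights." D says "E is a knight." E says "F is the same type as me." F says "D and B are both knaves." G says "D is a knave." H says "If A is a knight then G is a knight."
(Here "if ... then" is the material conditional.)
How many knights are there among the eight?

The unique consistent assignment is A=knight, B=knave, C=knave, D=knave, E=knave, F=knight, G=knight, H=knight.
That has 4 knights.

4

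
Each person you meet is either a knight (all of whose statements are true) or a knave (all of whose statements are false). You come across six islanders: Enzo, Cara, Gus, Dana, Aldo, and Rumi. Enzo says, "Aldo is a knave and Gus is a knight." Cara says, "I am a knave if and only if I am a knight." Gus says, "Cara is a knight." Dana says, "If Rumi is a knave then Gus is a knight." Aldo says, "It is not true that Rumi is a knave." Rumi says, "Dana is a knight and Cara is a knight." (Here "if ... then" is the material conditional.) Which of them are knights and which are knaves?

Knights: none. Knaves: Enzo, Cara, Gus, Dana, Aldo, and Rumi.

Enzo is a knave; "Aldo is a knave and Gus is a knight" is false, as required.
As a knave, Cara's statement "I am a knave if and only if I am a knight" should be false; it is.
Gus is a knave; "Cara is a knight" is false, as required.
Dana (knave): "if Rumi is a knave then Gus is a knight" — false. ✓
Since Aldo is a knave, "it is not true that Rumi is a knave" needs to be false, which holds.
Rumi is a knave, so "Dana is a knight and Cara is a knight" must be false — and it is.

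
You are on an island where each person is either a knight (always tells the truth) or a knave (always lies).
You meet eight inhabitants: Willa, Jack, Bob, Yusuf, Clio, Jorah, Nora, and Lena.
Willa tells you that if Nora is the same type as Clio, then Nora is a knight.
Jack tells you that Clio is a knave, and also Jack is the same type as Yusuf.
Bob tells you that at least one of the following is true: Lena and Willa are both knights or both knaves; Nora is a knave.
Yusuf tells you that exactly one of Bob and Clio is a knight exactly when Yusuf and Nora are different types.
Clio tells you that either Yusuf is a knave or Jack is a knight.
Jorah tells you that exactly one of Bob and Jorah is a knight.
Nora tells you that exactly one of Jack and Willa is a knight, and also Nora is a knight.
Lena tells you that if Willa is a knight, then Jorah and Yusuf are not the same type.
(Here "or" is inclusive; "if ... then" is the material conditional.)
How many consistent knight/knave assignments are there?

1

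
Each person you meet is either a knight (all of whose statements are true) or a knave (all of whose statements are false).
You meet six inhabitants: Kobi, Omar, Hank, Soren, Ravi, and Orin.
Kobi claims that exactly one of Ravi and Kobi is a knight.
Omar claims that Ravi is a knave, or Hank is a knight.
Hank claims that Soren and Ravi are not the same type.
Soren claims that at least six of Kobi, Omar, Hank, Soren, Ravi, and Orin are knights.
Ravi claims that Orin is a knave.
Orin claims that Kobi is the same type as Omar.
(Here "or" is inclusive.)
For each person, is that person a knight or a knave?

Kobi (knight): "exactly one of Ravi and Kobi is a knight" — true. ✓
Omar is a knight, and the claim "Ravi is a knave, or Hank is a knight" is indeed true.
Hank is a knave; "Soren and Ravi are not the same type" is false, as required.
Soren is a knave, so "at least six of Kobi, Omar, Hank, Soren, Ravi, and Orin are knights" must be false — and it is.
Ravi is a knave, so "Orin is a knave" must be false — and it is.
Orin is a knight, and the claim "Kobi is the same type as Omar" is indeed true.

Kobi is a knight, Omar is a knight, Hank is a knave, Soren is a knave, Ravi is a knave, and Orin is a knight.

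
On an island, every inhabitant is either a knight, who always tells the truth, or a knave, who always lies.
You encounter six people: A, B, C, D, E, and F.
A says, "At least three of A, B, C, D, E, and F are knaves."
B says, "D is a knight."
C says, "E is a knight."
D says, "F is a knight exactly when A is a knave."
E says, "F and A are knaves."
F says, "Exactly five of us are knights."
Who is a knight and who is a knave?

A is a knight, B is a knight, C is a knave, D is a knight, E is a knave, and F is a knave.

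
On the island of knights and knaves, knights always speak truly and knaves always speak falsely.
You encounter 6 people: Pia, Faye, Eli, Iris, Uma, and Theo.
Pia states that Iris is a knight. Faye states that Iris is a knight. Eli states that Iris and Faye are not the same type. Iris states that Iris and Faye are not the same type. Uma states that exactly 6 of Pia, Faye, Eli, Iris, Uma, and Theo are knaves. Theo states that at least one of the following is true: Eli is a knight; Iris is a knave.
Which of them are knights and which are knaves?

Pia is a knave, Faye is a knave, Eli is a knave, Iris is a knave, Uma is a knave, and Theo is a knight.

Pia is a knave, so "Iris is a knight" must be False — and it is.
Faye is a knave, so "Iris is a knight" must be False — and it is.
Eli is a knave, so "Iris and Faye are not the same type" must be False — and it is.
Iris is a knave, and the claim "Iris and Faye are not the same type" is indeed False.
Uma (knave): "exactly 6 of Pia, Faye, Eli, Iris, Uma, and Theo are knaves" — False. ✓
As a knight, Theo's statement "at least one of the following is true: Eli is a knight; Iris is a knave" should be True; it is.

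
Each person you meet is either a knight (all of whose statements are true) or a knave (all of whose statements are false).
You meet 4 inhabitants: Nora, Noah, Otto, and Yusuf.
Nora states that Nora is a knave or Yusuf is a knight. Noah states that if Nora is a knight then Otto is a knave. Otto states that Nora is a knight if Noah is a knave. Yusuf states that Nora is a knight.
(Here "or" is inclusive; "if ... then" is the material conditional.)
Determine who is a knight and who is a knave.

Nora is a knight, Noah is a knave, Otto is a knight, and Yusuf is a knight.

Suppose Nora is a knave. Then Nora's statement "Nora is a knave or Yusuf is a knight" would have to be false. Checking the 8 ways to assign the others, none is consistent with every speaker.
(For instance, with Noah=knave, Otto=knight, Yusuf=knight, Nora's claim "Nora is a knave or Yusuf is a knight" comes out true where it would need to be false.)
So Nora must be a knight, making "Nora is a knave or Yusuf is a knight" true. Taking Nora=knight, Noah=knave, Otto=knight, Yusuf=knight, each remaining statement checks out:
  Noah (knave): "if Nora is a knight then Otto is a knave" — false. ✓
  Otto (knight): "Nora is a knight if Noah is a knave" — true. ✓
  Yusuf (knight): "Nora is a knight" — true. ✓
This is the unique consistent assignment.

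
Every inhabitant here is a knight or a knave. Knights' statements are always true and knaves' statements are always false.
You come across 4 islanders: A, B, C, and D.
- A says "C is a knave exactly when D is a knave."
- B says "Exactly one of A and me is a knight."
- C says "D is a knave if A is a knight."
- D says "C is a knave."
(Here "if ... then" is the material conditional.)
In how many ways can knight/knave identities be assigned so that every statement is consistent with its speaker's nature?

2

Consistent assignments:
  A=knave, B=knight, C=knight, D=knave
  A=knave, B=knave, C=knight, D=knave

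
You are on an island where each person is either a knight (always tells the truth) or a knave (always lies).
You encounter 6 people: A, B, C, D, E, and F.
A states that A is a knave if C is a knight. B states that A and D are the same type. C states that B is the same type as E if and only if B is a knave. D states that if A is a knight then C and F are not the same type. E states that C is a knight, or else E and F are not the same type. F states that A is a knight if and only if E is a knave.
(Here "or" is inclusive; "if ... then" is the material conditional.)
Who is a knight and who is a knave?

Knights: A and E. Knaves: B, C, D, and F.

As a knight, A's statement "A is a knave if C is a knight" should be True; it is.
Since B is a knave, "A and D are the same type" needs to be false, which holds.
C (knave): "B is the same type as E if and only if B is a knave" — false. ✓
Since D is a knave, "if A is a knight then C and F are not the same type" needs to be false, which holds.
E is a knight, so "C is a knight, or else E and F are not the same type" must be True — and it is.
F is a knave, and the claim "A is a knight if and only if E is a knave" is indeed false.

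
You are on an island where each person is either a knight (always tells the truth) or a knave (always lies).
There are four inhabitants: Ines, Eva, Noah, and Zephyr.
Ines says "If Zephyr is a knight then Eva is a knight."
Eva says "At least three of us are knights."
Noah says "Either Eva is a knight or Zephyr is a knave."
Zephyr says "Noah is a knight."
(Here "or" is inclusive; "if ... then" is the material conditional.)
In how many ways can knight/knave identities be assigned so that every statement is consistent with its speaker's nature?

1

Consistent assignments:
  Ines=knight, Eva=knight, Noah=knight, Zephyr=knight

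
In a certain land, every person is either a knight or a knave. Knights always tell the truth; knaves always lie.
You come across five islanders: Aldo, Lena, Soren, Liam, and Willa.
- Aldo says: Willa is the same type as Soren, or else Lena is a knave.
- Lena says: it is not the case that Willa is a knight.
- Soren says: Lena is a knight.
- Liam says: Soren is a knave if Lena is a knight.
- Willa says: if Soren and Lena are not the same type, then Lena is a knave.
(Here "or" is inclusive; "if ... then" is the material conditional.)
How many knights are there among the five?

3

The unique consistent assignment is Aldo=knight, Lena=knave, Soren=knave, Liam=knight, Willa=knight.
That has 3 knights.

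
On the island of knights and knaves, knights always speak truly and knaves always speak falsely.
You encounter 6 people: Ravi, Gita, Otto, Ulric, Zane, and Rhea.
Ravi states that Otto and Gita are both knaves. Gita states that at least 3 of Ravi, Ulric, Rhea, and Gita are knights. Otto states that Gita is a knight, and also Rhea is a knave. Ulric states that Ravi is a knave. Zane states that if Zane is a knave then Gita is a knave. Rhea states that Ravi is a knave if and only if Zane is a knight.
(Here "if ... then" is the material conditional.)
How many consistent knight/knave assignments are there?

2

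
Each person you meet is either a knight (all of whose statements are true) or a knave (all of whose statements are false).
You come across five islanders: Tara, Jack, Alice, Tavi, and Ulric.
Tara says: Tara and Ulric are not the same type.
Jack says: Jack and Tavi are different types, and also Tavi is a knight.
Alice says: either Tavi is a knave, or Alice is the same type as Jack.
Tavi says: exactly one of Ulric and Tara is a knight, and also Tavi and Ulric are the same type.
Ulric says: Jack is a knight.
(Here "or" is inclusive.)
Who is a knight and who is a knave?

Suppose Tara is a knight. Then Tara's statement "Tara and Ulric are not the same type" would have to be true. Checking the 16 ways to assign the others, none is consistent with every speaker.
(For instance, with Jack=knave, Alice=knight, Tavi=knave, Ulric=knave, Tavi's claim "exactly one of Ulric and Tara is a knight, and also Tavi and Ulric are the same type" comes out true where it would need to be false.)
So Tara must be a knave, making "Tara and Ulric are not the same type" false. Taking Tara=knave, Jack=knave, Alice=knight, Tavi=knave, Ulric=knave, each remaining statement checks out:
  Jack (knave): "Jack and Tavi are different types, and also Tavi is a knight" — false. ✓
  Alice (knight): "either Tavi is a knave, or Alice is the same type as Jack" — true. ✓
  Tavi (knave): "exactly one of Ulric and Tara is a knight, and also Tavi and Ulric are the same type" — false. ✓
  Ulric (knave): "Jack is a knight" — false. ✓
This is the unique consistent assignment.

Tara is a knave, Jack is a knave, Alice is a knight, Tavi is a knave, and Ulric is a knave.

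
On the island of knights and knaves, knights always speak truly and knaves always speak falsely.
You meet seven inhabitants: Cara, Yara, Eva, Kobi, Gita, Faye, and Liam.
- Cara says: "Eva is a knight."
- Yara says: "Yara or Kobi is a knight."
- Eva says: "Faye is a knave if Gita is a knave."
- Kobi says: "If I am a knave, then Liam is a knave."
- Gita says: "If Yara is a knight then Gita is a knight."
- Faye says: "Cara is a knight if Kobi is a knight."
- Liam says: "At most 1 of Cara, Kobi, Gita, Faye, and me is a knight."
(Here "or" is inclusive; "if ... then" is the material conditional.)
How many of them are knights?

The unique consistent assignment is Cara=knight, Yara=knight, Eva=knight, Kobi=knight, Gita=knight, Faye=knight, Liam=knave.
That has 6 knights.

6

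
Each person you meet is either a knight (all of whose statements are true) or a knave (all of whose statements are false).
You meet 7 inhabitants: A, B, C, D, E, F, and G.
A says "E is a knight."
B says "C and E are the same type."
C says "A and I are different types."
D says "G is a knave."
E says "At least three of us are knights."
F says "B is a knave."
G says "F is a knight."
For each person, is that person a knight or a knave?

As a knave, A's statement "E is a knight" should be False; it is.
B is a knight, so "C and E are the same type" must be true — and it is.
C is a knave, and the claim "A and I are different types" is indeed False.
D is a knight, and the claim "G is a knave" is indeed true.
E is a knave, so "at least three of us are knights" must be False — and it is.
F is a knave; "B is a knave" is False, as required.
As a knave, G's statement "F is a knight" should be False; it is.

A is a knave, B is a knight, C is a knave, D is a knight, E is a knave, F is a knave, and G is a knave.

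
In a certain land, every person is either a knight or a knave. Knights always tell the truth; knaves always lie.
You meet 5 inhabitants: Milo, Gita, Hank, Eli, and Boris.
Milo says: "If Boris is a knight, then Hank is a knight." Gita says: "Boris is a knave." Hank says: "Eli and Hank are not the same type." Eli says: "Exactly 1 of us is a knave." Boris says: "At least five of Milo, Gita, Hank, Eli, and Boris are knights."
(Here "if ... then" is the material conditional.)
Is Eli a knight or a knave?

Eli is a knave.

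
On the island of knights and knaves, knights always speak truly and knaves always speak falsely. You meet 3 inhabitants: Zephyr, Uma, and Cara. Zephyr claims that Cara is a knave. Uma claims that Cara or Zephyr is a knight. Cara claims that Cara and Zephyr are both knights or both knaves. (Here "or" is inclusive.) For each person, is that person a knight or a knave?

Suppose Zephyr is a knave. Then Zephyr's statement "Cara is a knave" would have to be false. Checking the 4 ways to assign the others, none is consistent with every speaker.
(For instance, with Uma=knight, Cara=knave, Zephyr's claim "Cara is a knave" comes out true where it would need to be false.)
So Zephyr must be a knight, making "Cara is a knave" true. Taking Zephyr=knight, Uma=knight, Cara=knave, each remaining statement checks out:
  Uma (knight): "Cara or Zephyr is a knight" — true. ✓
  Cara (knave): "Cara and Zephyr are both knights or both knaves" — false. ✓
This is the unique consistent assignment.

Knights: Zephyr and Uma. Knaves: Cara.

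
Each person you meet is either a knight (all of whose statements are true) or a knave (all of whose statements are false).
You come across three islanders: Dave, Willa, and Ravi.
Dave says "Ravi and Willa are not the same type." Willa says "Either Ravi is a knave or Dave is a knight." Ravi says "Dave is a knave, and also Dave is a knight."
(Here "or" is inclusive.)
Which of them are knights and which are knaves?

Knights: Dave and Willa. Knaves: Ravi.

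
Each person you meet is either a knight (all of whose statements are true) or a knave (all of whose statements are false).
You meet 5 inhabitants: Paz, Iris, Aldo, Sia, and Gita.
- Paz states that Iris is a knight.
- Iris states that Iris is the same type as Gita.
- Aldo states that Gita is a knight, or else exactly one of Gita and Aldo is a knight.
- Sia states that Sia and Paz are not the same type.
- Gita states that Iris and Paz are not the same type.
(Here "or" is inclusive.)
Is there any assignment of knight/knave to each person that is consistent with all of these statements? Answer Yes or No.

Checking all 32 assignments, each has at least one speaker whose statement's truth value contradicts their type.

No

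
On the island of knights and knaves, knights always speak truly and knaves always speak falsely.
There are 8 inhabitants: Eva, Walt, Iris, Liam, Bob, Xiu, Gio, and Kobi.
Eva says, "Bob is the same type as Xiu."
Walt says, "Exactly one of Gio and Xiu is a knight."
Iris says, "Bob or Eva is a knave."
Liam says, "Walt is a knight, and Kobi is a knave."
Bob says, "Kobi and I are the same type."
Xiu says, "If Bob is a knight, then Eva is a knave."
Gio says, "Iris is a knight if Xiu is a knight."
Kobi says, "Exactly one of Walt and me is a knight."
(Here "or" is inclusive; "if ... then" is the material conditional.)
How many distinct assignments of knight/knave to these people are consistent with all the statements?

1

Consistent assignments:
  Eva=knave, Walt=knave, Iris=knight, Liam=knave, Bob=knave, Xiu=knight, Gio=knight, Kobi=knight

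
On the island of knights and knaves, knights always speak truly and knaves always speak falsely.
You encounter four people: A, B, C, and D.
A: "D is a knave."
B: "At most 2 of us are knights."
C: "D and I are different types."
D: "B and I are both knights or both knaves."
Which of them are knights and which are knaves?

Knights: A and B. Knaves: C and D.

As a knight, A's statement "D is a knave" should be True; it is.
B is a knight, so "at most 2 of us are knights" must be True — and it is.
C (knave): "D and I are different types" — false. ✓
D (knave): "B and I are both knights or both knaves" — false. ✓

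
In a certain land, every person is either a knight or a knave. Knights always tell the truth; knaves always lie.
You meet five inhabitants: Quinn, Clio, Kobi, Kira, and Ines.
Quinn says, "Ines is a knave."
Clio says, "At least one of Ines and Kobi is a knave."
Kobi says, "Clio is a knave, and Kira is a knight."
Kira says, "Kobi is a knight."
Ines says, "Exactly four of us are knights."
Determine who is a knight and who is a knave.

Quinn is a knight, and the claim "Ines is a knave" is indeed True.
As a knight, Clio's statement "at least one of Ines and Kobi is a knave" should be True; it is.
As a knave, Kobi's statement "Clio is a knave, and Kira is a knight" should be false; it is.
Kira is a knave; "Kobi is a knight" is false, as required.
As a knave, Ines's statement "exactly four of us are knights" should be false; it is.

Quinn is a knight, Clio is a knight, Kobi is a knave, Kira is a knave, and Ines is a knave.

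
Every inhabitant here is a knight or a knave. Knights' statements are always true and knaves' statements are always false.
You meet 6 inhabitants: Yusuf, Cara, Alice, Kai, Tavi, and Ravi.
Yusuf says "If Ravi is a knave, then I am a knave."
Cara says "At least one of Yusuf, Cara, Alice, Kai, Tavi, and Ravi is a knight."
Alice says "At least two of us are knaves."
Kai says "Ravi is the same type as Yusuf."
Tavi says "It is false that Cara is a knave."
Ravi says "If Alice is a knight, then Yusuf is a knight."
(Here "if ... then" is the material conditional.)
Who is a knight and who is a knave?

Yusuf is a knight, Cara is a knight, Alice is a knave, Kai is a knight, Tavi is a knight, and Ravi is a knight.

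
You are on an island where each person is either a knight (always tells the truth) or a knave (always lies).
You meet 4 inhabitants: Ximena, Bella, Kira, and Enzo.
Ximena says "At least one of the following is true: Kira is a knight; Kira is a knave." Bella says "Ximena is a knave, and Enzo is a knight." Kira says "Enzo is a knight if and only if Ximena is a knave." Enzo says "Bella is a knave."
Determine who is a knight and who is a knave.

Ximena is a knight, Bella is a knave, Kira is a knave, and Enzo is a knight.

Suppose Ximena is a knave. Then Ximena's statement "at least one of the following is true: Kira is a knight; Kira is a knave" would have to be false. Checking the 8 ways to assign the others, none is consistent with every speaker.
(For instance, with Bella=knave, Kira=knave, Enzo=knight, Ximena's claim "at least one of the following is true: Kira is a knight; Kira is a knave" comes out true where it would need to be false.)
So Ximena must be a knight, making "at least one of the following is true: Kira is a knight; Kira is a knave" true. Taking Ximena=knight, Bella=knave, Kira=knave, Enzo=knight, each remaining statement checks out:
  Bella (knave): "Ximena is a knave, and Enzo is a knight" — false. ✓
  Kira (knave): "Enzo is a knight if and only if Ximena is a knave" — false. ✓
  Enzo (knight): "Bella is a knave" — true. ✓
This is the unique consistent assignment.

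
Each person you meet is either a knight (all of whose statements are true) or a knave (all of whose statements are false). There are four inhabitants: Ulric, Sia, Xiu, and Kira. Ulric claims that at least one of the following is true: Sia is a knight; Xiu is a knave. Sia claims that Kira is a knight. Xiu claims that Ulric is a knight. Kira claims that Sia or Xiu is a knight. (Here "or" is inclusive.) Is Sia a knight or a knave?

Sia is a knight.

Consistent assignments: {Ulric=knight, Sia=knight, Xiu=knight, Kira=knight}
In every consistent assignment, Sia is a knight.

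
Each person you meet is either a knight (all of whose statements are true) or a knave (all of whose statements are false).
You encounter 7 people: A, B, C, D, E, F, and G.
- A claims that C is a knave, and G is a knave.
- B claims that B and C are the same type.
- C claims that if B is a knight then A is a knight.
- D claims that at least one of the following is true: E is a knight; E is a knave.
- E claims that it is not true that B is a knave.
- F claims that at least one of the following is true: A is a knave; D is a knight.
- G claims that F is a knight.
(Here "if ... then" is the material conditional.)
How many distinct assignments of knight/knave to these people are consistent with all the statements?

1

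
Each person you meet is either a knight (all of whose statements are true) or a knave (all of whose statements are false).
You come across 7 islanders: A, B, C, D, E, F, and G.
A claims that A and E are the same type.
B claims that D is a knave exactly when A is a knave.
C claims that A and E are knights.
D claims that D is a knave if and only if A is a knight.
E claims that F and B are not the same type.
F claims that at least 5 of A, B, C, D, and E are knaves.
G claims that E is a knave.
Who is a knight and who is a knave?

As a knave, A's statement "A and E are the same type" should be False; it is.
B is a knight, so "D is a knave exactly when A is a knave" must be true — and it is.
C (knave): "A and E are knights" — False. ✓
D is a knave, so "D is a knave if and only if A is a knight" must be False — and it is.
As a knight, E's statement "F and B are not the same type" should be true; it is.
As a knave, F's statement "at least 5 of A, B, C, D, and E are knaves" should be False; it is.
G is a knave; "E is a knave" is False, as required.

A is a knave, B is a knight, C is a knave, D is a knave, E is a knight, F is a knave, and G is a knave.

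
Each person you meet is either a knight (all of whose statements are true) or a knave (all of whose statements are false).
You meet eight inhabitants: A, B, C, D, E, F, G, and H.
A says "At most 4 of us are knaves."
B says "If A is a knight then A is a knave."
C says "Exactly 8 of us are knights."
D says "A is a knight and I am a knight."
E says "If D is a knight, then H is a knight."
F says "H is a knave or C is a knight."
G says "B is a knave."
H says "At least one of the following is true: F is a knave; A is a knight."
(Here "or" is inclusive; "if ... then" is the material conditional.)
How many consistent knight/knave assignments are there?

4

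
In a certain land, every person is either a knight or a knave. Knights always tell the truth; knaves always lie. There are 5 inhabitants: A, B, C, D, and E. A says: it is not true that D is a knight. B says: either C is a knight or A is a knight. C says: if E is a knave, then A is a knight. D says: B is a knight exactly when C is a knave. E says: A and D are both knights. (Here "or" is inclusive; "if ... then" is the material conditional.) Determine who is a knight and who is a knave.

Knights: A, B, and C. Knaves: D and E.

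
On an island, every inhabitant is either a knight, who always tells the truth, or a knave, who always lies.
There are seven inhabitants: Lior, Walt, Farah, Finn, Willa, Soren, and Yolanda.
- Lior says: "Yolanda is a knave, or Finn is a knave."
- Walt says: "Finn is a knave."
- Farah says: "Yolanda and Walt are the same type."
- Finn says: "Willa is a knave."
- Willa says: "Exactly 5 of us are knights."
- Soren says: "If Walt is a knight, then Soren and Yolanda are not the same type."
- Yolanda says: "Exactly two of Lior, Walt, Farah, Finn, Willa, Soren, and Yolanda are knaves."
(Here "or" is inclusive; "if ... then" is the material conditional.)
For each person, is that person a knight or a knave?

Lior is a knight, Walt is a knave, Farah is a knight, Finn is a knight, Willa is a knave, Soren is a knight, and Yolanda is a knave.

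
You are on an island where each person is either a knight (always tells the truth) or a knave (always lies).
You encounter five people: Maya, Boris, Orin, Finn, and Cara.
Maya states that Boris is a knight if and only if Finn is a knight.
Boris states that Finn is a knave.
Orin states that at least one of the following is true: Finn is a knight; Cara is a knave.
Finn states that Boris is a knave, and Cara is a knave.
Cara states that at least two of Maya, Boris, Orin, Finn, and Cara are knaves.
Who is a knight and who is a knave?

Maya is a knave, Boris is a knight, Orin is a knave, Finn is a knave, and Cara is a knight.

Maya is a knave, so "Boris is a knight if and only if Finn is a knight" must be false — and it is.
Since Boris is a knight, "Finn is a knave" needs to be True, which holds.
Orin is a knave; "at least one of the following is true: Finn is a knight; Cara is a knave" is false, as required.
Finn is a knave, and the claim "Boris is a knave, and Cara is a knave" is indeed false.
Cara is a knight, and the claim "at least two of Maya, Boris, Orin, Finn, and Cara are knaves" is indeed True.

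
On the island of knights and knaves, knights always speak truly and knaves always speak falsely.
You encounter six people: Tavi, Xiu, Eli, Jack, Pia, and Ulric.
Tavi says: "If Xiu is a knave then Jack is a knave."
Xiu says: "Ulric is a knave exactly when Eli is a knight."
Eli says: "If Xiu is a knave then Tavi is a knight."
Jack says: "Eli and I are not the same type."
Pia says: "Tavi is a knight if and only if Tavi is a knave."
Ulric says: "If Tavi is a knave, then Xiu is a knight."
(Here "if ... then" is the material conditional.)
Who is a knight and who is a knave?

Tavi (knave): "if Xiu is a knave then Jack is a knave" — false. ✓
Since Xiu is a knave, "Ulric is a knave exactly when Eli is a knight" needs to be false, which holds.
Eli is a knave; "if Xiu is a knave then Tavi is a knight" is false, as required.
Since Jack is a knight, "Eli and I are not the same type" needs to be true, which holds.
Pia is a knave; "Tavi is a knight if and only if Tavi is a knave" is false, as required.
Since Ulric is a knave, "if Tavi is a knave, then Xiu is a knight" needs to be false, which holds.

Tavi is a knave, Xiu is a knave, Eli is a knave, Jack is a knight, Pia is a knave, and Ulric is a knave.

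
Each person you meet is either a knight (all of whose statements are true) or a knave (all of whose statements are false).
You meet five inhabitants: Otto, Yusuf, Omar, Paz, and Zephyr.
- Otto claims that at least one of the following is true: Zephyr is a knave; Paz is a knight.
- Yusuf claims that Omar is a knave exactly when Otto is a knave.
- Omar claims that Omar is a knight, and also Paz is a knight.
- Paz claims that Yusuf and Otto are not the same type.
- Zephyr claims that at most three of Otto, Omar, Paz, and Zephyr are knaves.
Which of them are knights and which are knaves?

Knights: Otto, Paz, and Zephyr. Knaves: Yusuf and Omar.

As a knight, Otto's statement "at least one of the following is true: Zephyr is a knave; Paz is a knight" should be True; it is.
As a knave, Yusuf's statement "Omar is a knave exactly when Otto is a knave" should be false; it is.
As a knave, Omar's statement "Omar is a knight, and also Paz is a knight" should be false; it is.
Paz (knight): "Yusuf and Otto are not the same type" — True. ✓
As a knight, Zephyr's statement "at most three of Otto, Omar, Paz, and Zephyr are knaves" should be True; it is.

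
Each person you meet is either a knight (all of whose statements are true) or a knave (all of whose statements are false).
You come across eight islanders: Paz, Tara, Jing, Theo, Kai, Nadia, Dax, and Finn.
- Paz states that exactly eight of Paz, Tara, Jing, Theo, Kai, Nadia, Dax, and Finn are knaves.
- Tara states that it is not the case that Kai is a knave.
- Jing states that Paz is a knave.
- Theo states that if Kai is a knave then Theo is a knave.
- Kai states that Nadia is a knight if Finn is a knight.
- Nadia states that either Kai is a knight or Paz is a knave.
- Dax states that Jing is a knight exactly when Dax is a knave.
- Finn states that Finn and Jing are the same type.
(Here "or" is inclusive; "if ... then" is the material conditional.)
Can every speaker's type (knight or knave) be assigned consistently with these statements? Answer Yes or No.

No

Checking all 256 assignments, each has at least one speaker whose statement's truth value contradicts their type.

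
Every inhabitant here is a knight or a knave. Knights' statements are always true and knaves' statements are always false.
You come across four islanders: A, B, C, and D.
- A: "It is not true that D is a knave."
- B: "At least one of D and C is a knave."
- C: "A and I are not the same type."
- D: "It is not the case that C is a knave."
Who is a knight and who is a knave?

A is a knave, B is a knight, C is a knave, and D is a knave.

A is a knave, so "it is not true that D is a knave" must be false — and it is.
B is a knight, so "at least one of D and C is a knave" must be true — and it is.
As a knave, C's statement "A and I are not the same type" should be false; it is.
D is a knave, so "it is not the case that C is a knave" must be false — and it is.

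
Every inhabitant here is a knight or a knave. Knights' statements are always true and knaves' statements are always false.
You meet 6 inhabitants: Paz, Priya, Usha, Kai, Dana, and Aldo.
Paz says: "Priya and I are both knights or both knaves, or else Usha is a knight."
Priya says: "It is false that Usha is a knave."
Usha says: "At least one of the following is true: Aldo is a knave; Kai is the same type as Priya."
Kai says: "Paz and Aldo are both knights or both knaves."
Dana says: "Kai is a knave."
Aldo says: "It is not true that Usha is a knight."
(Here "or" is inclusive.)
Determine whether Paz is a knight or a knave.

Paz is a knight.

Consistent assignments: {Paz=knight, Priya=knight, Usha=knight, Kai=knave, Dana=knight, Aldo=knave}
In every consistent assignment, Paz is a knight.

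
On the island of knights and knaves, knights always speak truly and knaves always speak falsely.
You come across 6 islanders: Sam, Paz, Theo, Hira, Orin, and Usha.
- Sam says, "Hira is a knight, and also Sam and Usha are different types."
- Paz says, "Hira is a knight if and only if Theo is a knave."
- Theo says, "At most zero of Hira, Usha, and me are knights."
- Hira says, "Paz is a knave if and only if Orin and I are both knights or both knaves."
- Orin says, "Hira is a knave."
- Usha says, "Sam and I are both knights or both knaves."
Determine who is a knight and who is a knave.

Sam is a knight, Paz is a knight, Theo is a knave, Hira is a knight, Orin is a knave, and Usha is a knave.

As a knight, Sam's statement "Hira is a knight, and also Sam and Usha are different types" should be true; it is.
Paz is a knight, and the claim "Hira is a knight if and only if Theo is a knave" is indeed true.
As a knave, Theo's statement "at most zero of Hira, Usha, and me are knights" should be false; it is.
Hira is a knight; "Paz is a knave if and only if Orin and I are both knights or both knaves" is true, as required.
Since Orin is a knave, "Hira is a knave" needs to be false, which holds.
Usha is a knave; "Sam and I are both knights or both knaves" is false, as required.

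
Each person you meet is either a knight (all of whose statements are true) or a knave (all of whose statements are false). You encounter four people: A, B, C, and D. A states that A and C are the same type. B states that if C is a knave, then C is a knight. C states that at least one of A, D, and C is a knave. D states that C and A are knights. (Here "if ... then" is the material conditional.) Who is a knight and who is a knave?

Knights: B and C. Knaves: A and D.

As a knave, A's statement "A and C are the same type" should be False; it is.
As a knight, B's statement "if C is a knave, then C is a knight" should be true; it is.
As a knight, C's statement "at least one of A, D, and C is a knave" should be true; it is.
D is a knave, and the claim "C and A are knights" is indeed False.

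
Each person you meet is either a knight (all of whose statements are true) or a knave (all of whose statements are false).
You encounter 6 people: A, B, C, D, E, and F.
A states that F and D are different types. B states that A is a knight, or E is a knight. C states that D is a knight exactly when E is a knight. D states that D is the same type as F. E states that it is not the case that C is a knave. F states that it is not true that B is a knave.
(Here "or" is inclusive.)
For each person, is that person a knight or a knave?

A is a knave, and the claim "F and D are different types" is indeed False.
As a knight, B's statement "A is a knight, or E is a knight" should be True; it is.
As a knight, C's statement "D is a knight exactly when E is a knight" should be True; it is.
D is a knight, and the claim "D is the same type as F" is indeed True.
Since E is a knight, "it is not the case that C is a knave" needs to be True, which holds.
As a knight, F's statement "it is not true that B is a knave" should be True; it is.

A is a knave, B is a knight, C is a knight, D is a knight, E is a knight, and F is a knight.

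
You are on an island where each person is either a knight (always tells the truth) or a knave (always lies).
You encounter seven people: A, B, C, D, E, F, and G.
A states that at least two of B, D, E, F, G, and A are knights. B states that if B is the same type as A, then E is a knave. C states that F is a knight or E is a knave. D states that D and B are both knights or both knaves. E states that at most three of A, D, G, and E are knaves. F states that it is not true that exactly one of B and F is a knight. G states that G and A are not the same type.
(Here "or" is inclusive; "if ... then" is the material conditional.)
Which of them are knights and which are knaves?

Knights: B and C. Knaves: A, D, E, F, and G.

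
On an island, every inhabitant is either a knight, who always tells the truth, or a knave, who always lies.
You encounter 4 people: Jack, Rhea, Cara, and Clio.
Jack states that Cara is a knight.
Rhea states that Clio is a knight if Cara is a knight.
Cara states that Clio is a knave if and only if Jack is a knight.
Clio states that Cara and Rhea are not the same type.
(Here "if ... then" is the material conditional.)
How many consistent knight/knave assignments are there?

0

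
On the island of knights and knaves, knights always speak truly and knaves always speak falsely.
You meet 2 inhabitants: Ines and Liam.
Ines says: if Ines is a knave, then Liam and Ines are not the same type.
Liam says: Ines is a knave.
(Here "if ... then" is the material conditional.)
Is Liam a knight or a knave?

Liam is a knave.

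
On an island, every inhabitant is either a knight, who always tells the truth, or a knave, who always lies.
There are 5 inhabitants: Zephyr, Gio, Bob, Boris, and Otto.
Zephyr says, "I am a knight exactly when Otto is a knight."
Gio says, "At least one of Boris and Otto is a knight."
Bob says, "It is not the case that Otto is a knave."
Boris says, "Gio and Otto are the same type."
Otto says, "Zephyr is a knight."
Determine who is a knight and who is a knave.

Knights: Zephyr, Gio, Bob, Boris, and Otto. Knaves: none.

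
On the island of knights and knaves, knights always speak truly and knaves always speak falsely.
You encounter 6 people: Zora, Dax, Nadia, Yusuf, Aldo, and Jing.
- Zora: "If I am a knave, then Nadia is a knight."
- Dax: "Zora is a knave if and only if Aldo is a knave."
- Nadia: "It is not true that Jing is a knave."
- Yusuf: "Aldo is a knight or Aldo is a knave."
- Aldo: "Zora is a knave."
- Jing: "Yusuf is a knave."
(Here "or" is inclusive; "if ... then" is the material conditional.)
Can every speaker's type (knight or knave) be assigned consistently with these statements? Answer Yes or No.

Yes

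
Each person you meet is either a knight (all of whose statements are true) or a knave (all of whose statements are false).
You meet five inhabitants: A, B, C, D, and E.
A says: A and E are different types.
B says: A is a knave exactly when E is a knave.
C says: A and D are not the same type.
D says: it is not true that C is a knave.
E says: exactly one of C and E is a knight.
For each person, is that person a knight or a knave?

A is a knave, B is a knight, C is a knave, D is a knave, and E is a knave.

Suppose A is a knight. Then A's statement "A and E are different types" would have to be true. Checking the 16 ways to assign the others, none is consistent with every speaker.
(For instance, with B=knight, C=knave, D=knave, E=knave, B's claim "A is a knave exactly when E is a knave" comes out false where it would need to be true.)
So A must be a knave, making "A and E are different types" false. Taking A=knave, B=knight, C=knave, D=knave, E=knave, each remaining statement checks out:
  B (knight): "A is a knave exactly when E is a knave" — true. ✓
  C (knave): "A and D are not the same type" — false. ✓
  D (knave): "it is not true that C is a knave" — false. ✓
  E (knave): "exactly one of C and E is a knight" — false. ✓
This is the unique consistent assignment.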